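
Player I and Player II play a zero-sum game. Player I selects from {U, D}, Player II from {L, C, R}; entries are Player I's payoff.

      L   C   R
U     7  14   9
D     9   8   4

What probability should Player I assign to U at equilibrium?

Row minima: U → 7, D → 4; maximin = 7.
Column maxima: L → 9, C → 14, R → 9; minimax = 9.
7 ≠ 9, so there is no saddle point; optimal play is mixed.
C is strictly dominated by R (it gives Player I strictly more in every row), so Player II never plays it.
On the remaining 2×2 (U, D vs L, R):
Let Player I play U with probability p. Expected payoff against L: 7p + 9(1−p) = −2p + 9; against R: 9p + 4(1−p) = 5p + 4.
Setting these equal: −2p + 9 = 5p + 4 ⇒ −7p = -5 ⇒ p = 5/7, and the value is (-2)·(5/7) + 9 = 53/7.
For Player II: with q = P(L), equating U's and D's payoffs gives −2q + 9 = 5q + 4 ⇒ q = 5/7.

5/7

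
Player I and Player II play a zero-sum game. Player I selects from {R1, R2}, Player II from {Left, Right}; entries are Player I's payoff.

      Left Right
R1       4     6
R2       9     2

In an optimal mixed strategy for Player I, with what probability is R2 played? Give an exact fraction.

Row minima: R1 → 4, R2 → 2; maximin = 4.
Column maxima: Left → 9, Right → 6; minimax = 6.
4 ≠ 6, so there is no saddle point; optimal play is mixed.
Let Player I play R1 with probability p. Expected payoff against Left: 4p + 9(1−p) = −5p + 9; against Right: 6p + 2(1−p) = 4p + 2.
Setting these equal: −5p + 9 = 4p + 2 ⇒ −9p = -7 ⇒ p = 7/9, and the value is (-5)·(7/9) + 9 = 46/9.
For Player II: with q = P(Left), equating R1's and R2's payoffs gives −2q + 6 = 7q + 2 ⇒ q = 4/9.

2/9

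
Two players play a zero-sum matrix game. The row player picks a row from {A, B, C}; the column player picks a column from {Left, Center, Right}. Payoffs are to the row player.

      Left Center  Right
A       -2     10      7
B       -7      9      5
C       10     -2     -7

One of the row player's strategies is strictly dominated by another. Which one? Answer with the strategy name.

A gives a strictly higher payoff than B against every column: -2 > -7, 10 > 9, 7 > 5.
So B is strictly dominated and the row player never plays it.

B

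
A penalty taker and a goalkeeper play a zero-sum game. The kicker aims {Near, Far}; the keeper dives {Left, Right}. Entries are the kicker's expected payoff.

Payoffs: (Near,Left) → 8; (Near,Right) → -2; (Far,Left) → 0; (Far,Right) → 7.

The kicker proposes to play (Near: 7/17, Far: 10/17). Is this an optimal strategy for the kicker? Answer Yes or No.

Against Left this mix gives (7/17)·8 + (10/17)·0 = 56/17.
Against Right this mix gives (7/17)·(-2) + (10/17)·7 = 56/17.
All of the keeper's active replies (Left, Right) yield 56/17, and no column does worse for the kicker. The mix makes the keeper indifferent and guarantees 56/17, so it is optimal.

Yes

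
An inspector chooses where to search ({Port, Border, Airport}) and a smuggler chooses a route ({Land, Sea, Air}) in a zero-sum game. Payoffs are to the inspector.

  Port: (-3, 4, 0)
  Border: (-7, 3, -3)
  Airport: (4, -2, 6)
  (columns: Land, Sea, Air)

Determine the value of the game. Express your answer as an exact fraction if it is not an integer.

10/13

Row minima: Port → -3, Border → -7, Airport → -2; maximin = -2.
Column maxima: Land → 4, Sea → 4, Air → 6; minimax = 4.
-2 ≠ 4, so there is no saddle point; optimal play is mixed.
Border is strictly dominated by Port, so the inspector never plays it.
Air is strictly dominated by Land (it gives the inspector strictly more in every row), so the smuggler never plays it.
On the remaining 2×2 (Port, Airport vs Land, Sea):
Let the inspector play Port with probability p. Expected payoff against Land: (-3)p + 4(1−p) = −7p + 4; against Sea: 4p + (-2)(1−p) = 6p − 2.
Setting these equal: −7p + 4 = 6p − 2 ⇒ −13p = -6 ⇒ p = 6/13, and the value is (-7)·(6/13) + 4 = 10/13.
For the smuggler: with q = P(Land), equating Port's and Airport's payoffs gives −7q + 4 = 6q − 2 ⇒ q = 6/13.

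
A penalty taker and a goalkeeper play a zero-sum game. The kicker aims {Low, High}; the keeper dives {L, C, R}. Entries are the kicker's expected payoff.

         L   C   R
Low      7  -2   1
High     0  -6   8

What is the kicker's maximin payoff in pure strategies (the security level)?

Row minima: Low → -2, High → -6.
The best of these is -2.

-2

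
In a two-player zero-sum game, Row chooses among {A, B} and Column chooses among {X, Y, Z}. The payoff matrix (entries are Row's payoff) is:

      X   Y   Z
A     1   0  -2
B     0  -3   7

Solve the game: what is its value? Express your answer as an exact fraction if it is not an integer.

Row minima: A → -2, B → -3; maximin = -2.
Column maxima: X → 1, Y → 0, Z → 7; minimax = 0.
-2 ≠ 0, so there is no saddle point; optimal play is mixed.
X is strictly dominated by Y (it gives Row strictly more in every row), so Column never plays it.
On the remaining 2×2 (A, B vs Y, Z):
Let Row play A with probability p. Expected payoff against Y: 0p + (-3)(1−p) = 3p − 3; against Z: (-2)p + 7(1−p) = −9p + 7.
Setting these equal: 3p − 3 = −9p + 7 ⇒ 12p = 10 ⇒ p = 5/6, and the value is (3)·(5/6) − 3 = -1/2.
For Column: with q = P(Y), equating A's and B's payoffs gives 2q − 2 = −10q + 7 ⇒ q = 3/4.

-1/2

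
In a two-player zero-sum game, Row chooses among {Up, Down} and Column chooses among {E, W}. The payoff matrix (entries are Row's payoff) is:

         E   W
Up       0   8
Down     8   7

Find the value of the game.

64/9

Row minima: Up → 0, Down → 7; maximin = 7.
Column maxima: E → 8, W → 8; minimax = 8.
7 ≠ 8, so there is no saddle point; optimal play is mixed.
Let Row play Up with probability p. Expected payoff against E: 0p + 8(1−p) = −8p + 8; against W: 8p + 7(1−p) = p + 7.
Setting these equal: −8p + 8 = p + 7 ⇒ −9p = -1 ⇒ p = 1/9, and the value is (-8)·(1/9) + 8 = 64/9.
For Column: with q = P(E), equating Up's and Down's payoffs gives −8q + 8 = q + 7 ⇒ q = 1/9.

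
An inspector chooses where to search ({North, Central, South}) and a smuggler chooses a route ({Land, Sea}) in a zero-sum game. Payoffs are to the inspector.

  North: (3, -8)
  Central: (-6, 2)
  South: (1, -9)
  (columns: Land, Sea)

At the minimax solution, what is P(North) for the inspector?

8/19

Row minima: North → -8, Central → -6, South → -9; maximin = -6.
Column maxima: Land → 3, Sea → 2; minimax = 2.
-6 ≠ 2, so there is no saddle point; optimal play is mixed.
South is strictly dominated by North, so the inspector never plays it.
On the remaining 2×2 (North, Central vs Land, Sea):
Let the inspector play North with probability p. Expected payoff against Land: 3p + (-6)(1−p) = 9p − 6; against Sea: (-8)p + 2(1−p) = −10p + 2.
Setting these equal: 9p − 6 = −10p + 2 ⇒ 19p = 8 ⇒ p = 8/19, and the value is (9)·(8/19) − 6 = -42/19.
For the smuggler: with q = P(Land), equating North's and Central's payoffs gives 11q − 8 = −8q + 2 ⇒ q = 10/19.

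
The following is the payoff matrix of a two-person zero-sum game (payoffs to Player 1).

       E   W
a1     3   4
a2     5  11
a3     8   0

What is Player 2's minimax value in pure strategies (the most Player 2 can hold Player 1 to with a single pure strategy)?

Column maxima: E → 8, W → 11.
The smallest of these is 8.

8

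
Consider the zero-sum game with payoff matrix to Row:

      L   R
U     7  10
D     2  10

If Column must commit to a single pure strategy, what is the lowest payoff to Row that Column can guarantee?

Column maxima: L → 7, R → 10.
The smallest of these is 7.

7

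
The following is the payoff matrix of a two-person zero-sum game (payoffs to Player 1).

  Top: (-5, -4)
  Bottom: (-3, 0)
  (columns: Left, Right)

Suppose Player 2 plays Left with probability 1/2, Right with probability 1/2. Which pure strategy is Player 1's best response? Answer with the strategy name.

Bottom

Expected payoff of Top: (1/2)·(-5) + (1/2)·(-4) = -9/2.
Expected payoff of Bottom: (1/2)·(-3) + (1/2)·0 = -3/2.
The largest is -3/2, so Player 1's best response is Bottom.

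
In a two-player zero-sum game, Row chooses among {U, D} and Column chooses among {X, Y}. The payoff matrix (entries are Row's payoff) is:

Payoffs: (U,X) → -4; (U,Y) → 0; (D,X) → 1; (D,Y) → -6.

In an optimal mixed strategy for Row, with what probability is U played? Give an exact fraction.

7/11

Row minima: U → -4, D → -6; maximin = -4.
Column maxima: X → 1, Y → 0; minimax = 0.
-4 ≠ 0, so there is no saddle point; optimal play is mixed.
Let Row play U with probability p. Expected payoff against X: (-4)p + 1(1−p) = −5p + 1; against Y: 0p + (-6)(1−p) = 6p − 6.
Setting these equal: −5p + 1 = 6p − 6 ⇒ −11p = -7 ⇒ p = 7/11, and the value is (-5)·(7/11) + 1 = -24/11.
For Column: with q = P(X), equating U's and D's payoffs gives −4q = 7q − 6 ⇒ q = 6/11.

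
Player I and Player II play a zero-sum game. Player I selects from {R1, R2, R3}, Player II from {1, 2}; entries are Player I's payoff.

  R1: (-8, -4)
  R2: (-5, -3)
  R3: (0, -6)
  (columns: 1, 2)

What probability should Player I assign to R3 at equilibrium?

Row minima: R1 → -8, R2 → -5, R3 → -6; maximin = -5.
Column maxima: 1 → 0, 2 → -3; minimax = -3.
-5 ≠ -3, so there is no saddle point; optimal play is mixed.
R1 is strictly dominated by R2, so Player I never plays it.
On the remaining 2×2 (R2, R3 vs 1, 2):
Let Player I play R2 with probability p. Expected payoff against 1: (-5)p + 0(1−p) = −5p; against 2: (-3)p + (-6)(1−p) = 3p − 6.
Setting these equal: −5p = 3p − 6 ⇒ −8p = -6 ⇒ p = 3/4, and the value is (-5)·(3/4) = -15/4.
For Player II: with q = P(1), equating R2's and R3's payoffs gives −2q − 3 = 6q − 6 ⇒ q = 3/8.

1/4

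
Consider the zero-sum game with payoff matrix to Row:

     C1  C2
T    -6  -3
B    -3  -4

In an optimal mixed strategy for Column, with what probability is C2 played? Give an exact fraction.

3/4

Row minima: T → -6, B → -4; maximin = -4.
Column maxima: C1 → -3, C2 → -3; minimax = -3.
-4 ≠ -3, so there is no saddle point; optimal play is mixed.
Let Row play T with probability p. Expected payoff against C1: (-6)p + (-3)(1−p) = −3p − 3; against C2: (-3)p + (-4)(1−p) = p − 4.
Setting these equal: −3p − 3 = p − 4 ⇒ −4p = -1 ⇒ p = 1/4, and the value is (-3)·(1/4) − 3 = -15/4.
For Column: with q = P(C1), equating T's and B's payoffs gives −3q − 3 = q − 4 ⇒ q = 1/4.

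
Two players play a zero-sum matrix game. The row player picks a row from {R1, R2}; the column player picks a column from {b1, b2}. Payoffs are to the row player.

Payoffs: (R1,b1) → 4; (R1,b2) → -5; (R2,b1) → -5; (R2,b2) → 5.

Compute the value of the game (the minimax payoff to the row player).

Row minima: R1 → -5, R2 → -5; maximin = -5.
Column maxima: b1 → 4, b2 → 5; minimax = 4.
-5 ≠ 4, so there is no saddle point; optimal play is mixed.
Let the row player play R1 with probability p. Expected payoff against b1: 4p + (-5)(1−p) = 9p − 5; against b2: (-5)p + 5(1−p) = −10p + 5.
Setting these equal: 9p − 5 = −10p + 5 ⇒ 19p = 10 ⇒ p = 10/19, and the value is (9)·(10/19) − 5 = -5/19.
For the column player: with q = P(b1), equating R1's and R2's payoffs gives 9q − 5 = −10q + 5 ⇒ q = 10/19.

-5/19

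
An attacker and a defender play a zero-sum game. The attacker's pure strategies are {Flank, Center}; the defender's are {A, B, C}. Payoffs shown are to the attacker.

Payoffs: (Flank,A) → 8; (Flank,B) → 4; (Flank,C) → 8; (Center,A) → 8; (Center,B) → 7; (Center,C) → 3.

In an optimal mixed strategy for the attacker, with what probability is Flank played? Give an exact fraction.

1/2

Row minima: Flank → 4, Center → 3; maximin = 4.
Column maxima: A → 8, B → 7, C → 8; minimax = 7.
4 ≠ 7, so there is no saddle point; optimal play is mixed.
A is strictly dominated by B (it gives the attacker strictly more in every row), so the defender never plays it.
On the remaining 2×2 (Flank, Center vs B, C):
Let the attacker play Flank with probability p. Expected payoff against B: 4p + 7(1−p) = −3p + 7; against C: 8p + 3(1−p) = 5p + 3.
Setting these equal: −3p + 7 = 5p + 3 ⇒ −8p = -4 ⇒ p = 1/2, and the value is (-3)·(1/2) + 7 = 11/2.
For the defender: with q = P(B), equating Flank's and Center's payoffs gives −4q + 8 = 4q + 3 ⇒ q = 5/8.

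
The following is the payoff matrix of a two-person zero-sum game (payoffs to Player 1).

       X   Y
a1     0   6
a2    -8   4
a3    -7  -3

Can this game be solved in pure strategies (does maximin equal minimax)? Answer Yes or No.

Yes

Row minima: a1 → 0, a2 → -8, a3 → -7; maximin = 0.
Column maxima: X → 0, Y → 6; minimax = 0.
maximin = minimax = 0, so a saddle point exists.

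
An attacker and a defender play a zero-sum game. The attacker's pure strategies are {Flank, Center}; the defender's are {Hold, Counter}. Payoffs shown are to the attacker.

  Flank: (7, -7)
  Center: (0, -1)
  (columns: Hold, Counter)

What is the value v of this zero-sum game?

-1

Row minima: Flank → -7, Center → -1; maximin = -1.
Column maxima: Hold → 7, Counter → -1; minimax = -1.
Since maximin = minimax = -1, there is a saddle point and the value is -1.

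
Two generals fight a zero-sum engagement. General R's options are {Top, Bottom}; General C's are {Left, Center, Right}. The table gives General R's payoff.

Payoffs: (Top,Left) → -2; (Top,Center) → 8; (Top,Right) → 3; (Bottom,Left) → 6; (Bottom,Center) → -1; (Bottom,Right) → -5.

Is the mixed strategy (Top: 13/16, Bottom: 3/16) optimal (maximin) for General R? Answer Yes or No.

Against Left this mix gives (13/16)·(-2) + (3/16)·6 = -1/2.
Against Center this mix gives (13/16)·8 + (3/16)·(-1) = 101/16.
Against Right this mix gives (13/16)·3 + (3/16)·(-5) = 3/2.
General C will play Left, holding General R to -1/2. Shifting weight toward the row that does better against Left would raise this floor (the equalizing mix achieves 1/2 against both Left and Right), so the proposed strategy is not optimal.

No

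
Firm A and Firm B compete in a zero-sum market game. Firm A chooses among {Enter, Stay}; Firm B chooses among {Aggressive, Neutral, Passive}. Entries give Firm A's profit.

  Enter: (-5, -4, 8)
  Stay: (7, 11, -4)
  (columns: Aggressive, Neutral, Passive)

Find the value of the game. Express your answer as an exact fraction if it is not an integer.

Row minima: Enter → -5, Stay → -4; maximin = -4.
Column maxima: Aggressive → 7, Neutral → 11, Passive → 8; minimax = 7.
-4 ≠ 7, so there is no saddle point; optimal play is mixed.
Neutral is strictly dominated by Aggressive (it gives Firm A strictly more in every row), so Firm B never plays it.
On the remaining 2×2 (Enter, Stay vs Aggressive, Passive):
Let Firm A play Enter with probability p. Expected payoff against Aggressive: (-5)p + 7(1−p) = −12p + 7; against Passive: 8p + (-4)(1−p) = 12p − 4.
Setting these equal: −12p + 7 = 12p − 4 ⇒ −24p = -11 ⇒ p = 11/24, and the value is (-12)·(11/24) + 7 = 3/2.
For Firm B: with q = P(Aggressive), equating Enter's and Stay's payoffs gives −13q + 8 = 11q − 4 ⇒ q = 1/2.

3/2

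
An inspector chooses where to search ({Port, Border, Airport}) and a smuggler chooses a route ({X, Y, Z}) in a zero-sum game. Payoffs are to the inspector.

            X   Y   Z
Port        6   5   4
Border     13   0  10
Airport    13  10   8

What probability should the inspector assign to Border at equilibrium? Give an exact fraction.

Row minima: Port → 4, Border → 0, Airport → 8; maximin = 8.
Column maxima: X → 13, Y → 10, Z → 10; minimax = 10.
8 ≠ 10, so there is no saddle point; optimal play is mixed.
Port is strictly dominated by Airport, so the inspector never plays it.
X is strictly dominated by Y (it gives the inspector strictly more in every row), so the smuggler never plays it.
On the remaining 2×2 (Border, Airport vs Y, Z):
Let the inspector play Border with probability p. Expected payoff against Y: 0p + 10(1−p) = −10p + 10; against Z: 10p + 8(1−p) = 2p + 8.
Setting these equal: −10p + 10 = 2p + 8 ⇒ −12p = -2 ⇒ p = 1/6, and the value is (-10)·(1/6) + 10 = 25/3.
For the smuggler: with q = P(Y), equating Border's and Airport's payoffs gives −10q + 10 = 2q + 8 ⇒ q = 1/6.

1/6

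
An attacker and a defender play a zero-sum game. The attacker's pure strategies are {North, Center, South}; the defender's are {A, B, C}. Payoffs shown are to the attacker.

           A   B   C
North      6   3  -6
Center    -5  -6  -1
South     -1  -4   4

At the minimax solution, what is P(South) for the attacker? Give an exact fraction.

9/17

Row minima: North → -6, Center → -6, South → -4; maximin = -4.
Column maxima: A → 6, B → 3, C → 4; minimax = 3.
-4 ≠ 3, so there is no saddle point; optimal play is mixed.
Center is strictly dominated by South, so the attacker never plays it.
A is strictly dominated by B (it gives the attacker strictly more in every row), so the defender never plays it.
On the remaining 2×2 (North, South vs B, C):
Let the attacker play North with probability p. Expected payoff against B: 3p + (-4)(1−p) = 7p − 4; against C: (-6)p + 4(1−p) = −10p + 4.
Setting these equal: 7p − 4 = −10p + 4 ⇒ 17p = 8 ⇒ p = 8/17, and the value is (7)·(8/17) − 4 = -12/17.
For the defender: with q = P(B), equating North's and South's payoffs gives 9q − 6 = −8q + 4 ⇒ q = 10/17.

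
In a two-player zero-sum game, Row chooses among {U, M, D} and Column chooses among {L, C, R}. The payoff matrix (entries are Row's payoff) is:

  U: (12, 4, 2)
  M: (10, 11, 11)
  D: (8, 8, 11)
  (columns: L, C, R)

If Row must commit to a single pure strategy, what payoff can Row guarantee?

10

Row minima: U → 2, M → 10, D → 8.
The best of these is 10.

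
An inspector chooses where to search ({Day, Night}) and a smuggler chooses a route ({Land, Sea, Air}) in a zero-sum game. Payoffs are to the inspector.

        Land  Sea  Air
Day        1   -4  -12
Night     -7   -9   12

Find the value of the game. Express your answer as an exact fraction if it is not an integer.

Row minima: Day → -12, Night → -9; maximin = -9.
Column maxima: Land → 1, Sea → -4, Air → 12; minimax = -4.
-9 ≠ -4, so there is no saddle point; optimal play is mixed.
Land is strictly dominated by Sea (it gives the inspector strictly more in every row), so the smuggler never plays it.
On the remaining 2×2 (Day, Night vs Sea, Air):
Let the inspector play Day with probability p. Expected payoff against Sea: (-4)p + (-9)(1−p) = 5p − 9; against Air: (-12)p + 12(1−p) = −24p + 12.
Setting these equal: 5p − 9 = −24p + 12 ⇒ 29p = 21 ⇒ p = 21/29, and the value is (5)·(21/29) − 9 = -156/29.
For the smuggler: with q = P(Sea), equating Day's and Night's payoffs gives 8q − 12 = −21q + 12 ⇒ q = 24/29.

-156/29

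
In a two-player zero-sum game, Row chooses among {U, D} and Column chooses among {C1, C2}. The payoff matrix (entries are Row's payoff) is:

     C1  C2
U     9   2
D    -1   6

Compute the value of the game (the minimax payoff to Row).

4

Row minima: U → 2, D → -1; maximin = 2.
Column maxima: C1 → 9, C2 → 6; minimax = 6.
2 ≠ 6, so there is no saddle point; optimal play is mixed.
Let Row play U with probability p. Expected payoff against C1: 9p + (-1)(1−p) = 10p − 1; against C2: 2p + 6(1−p) = −4p + 6.
Setting these equal: 10p − 1 = −4p + 6 ⇒ 14p = 7 ⇒ p = 1/2, and the value is (10)·(1/2) − 1 = 4.
For Column: with q = P(C1), equating U's and D's payoffs gives 7q + 2 = −7q + 6 ⇒ q = 2/7.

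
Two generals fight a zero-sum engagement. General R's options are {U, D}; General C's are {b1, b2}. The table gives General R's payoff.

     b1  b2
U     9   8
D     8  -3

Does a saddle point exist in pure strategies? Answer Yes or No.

Yes

Row minima: U → 8, D → -3; maximin = 8.
Column maxima: b1 → 9, b2 → 8; minimax = 8.
maximin = minimax = 8, so a saddle point exists.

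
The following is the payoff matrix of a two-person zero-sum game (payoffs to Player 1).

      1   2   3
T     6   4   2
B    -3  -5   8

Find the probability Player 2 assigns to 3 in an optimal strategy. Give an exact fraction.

Row minima: T → 2, B → -5; maximin = 2.
Column maxima: 1 → 6, 2 → 4, 3 → 8; minimax = 4.
2 ≠ 4, so there is no saddle point; optimal play is mixed.
1 is strictly dominated by 2 (it gives Player 1 strictly more in every row), so Player 2 never plays it.
On the remaining 2×2 (T, B vs 2, 3):
Let Player 1 play T with probability p. Expected payoff against 2: 4p + (-5)(1−p) = 9p − 5; against 3: 2p + 8(1−p) = −6p + 8.
Setting these equal: 9p − 5 = −6p + 8 ⇒ 15p = 13 ⇒ p = 13/15, and the value is (9)·(13/15) − 5 = 14/5.
For Player 2: with q = P(2), equating T's and B's payoffs gives 2q + 2 = −13q + 8 ⇒ q = 2/5.

3/5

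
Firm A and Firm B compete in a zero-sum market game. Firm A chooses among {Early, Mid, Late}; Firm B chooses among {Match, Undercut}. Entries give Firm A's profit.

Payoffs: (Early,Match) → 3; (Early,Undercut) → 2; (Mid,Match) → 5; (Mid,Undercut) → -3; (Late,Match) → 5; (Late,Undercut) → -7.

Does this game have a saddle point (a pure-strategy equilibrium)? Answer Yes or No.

Yes

Row minima: Early → 2, Mid → -3, Late → -7; maximin = 2.
Column maxima: Match → 5, Undercut → 2; minimax = 2.
maximin = minimax = 2, so a saddle point exists.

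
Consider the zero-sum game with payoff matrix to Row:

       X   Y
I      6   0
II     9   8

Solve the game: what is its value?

8

Row minima: I → 0, II → 8; maximin = 8.
Column maxima: X → 9, Y → 8; minimax = 8.
Since maximin = minimax = 8, there is a saddle point and the value is 8.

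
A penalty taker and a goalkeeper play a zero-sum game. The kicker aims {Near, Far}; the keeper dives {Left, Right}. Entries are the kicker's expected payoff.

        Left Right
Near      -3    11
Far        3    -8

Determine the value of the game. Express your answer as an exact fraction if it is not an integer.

Row minima: Near → -3, Far → -8; maximin = -3.
Column maxima: Left → 3, Right → 11; minimax = 3.
-3 ≠ 3, so there is no saddle point; optimal play is mixed.
Let the kicker play Near with probability p. Expected payoff against Left: (-3)p + 3(1−p) = −6p + 3; against Right: 11p + (-8)(1−p) = 19p − 8.
Setting these equal: −6p + 3 = 19p − 8 ⇒ −25p = -11 ⇒ p = 11/25, and the value is (-6)·(11/25) + 3 = 9/25.
For the keeper: with q = P(Left), equating Near's and Far's payoffs gives −14q + 11 = 11q − 8 ⇒ q = 19/25.

9/25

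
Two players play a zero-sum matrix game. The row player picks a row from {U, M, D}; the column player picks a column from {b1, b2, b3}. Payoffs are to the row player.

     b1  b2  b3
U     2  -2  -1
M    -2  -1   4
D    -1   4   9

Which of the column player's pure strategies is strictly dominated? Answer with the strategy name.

b2 holds the row player's payoff strictly below b3 in every row: -2 < -1, -1 < 4, 4 < 9.
So b3 is strictly dominated for the column player.

b3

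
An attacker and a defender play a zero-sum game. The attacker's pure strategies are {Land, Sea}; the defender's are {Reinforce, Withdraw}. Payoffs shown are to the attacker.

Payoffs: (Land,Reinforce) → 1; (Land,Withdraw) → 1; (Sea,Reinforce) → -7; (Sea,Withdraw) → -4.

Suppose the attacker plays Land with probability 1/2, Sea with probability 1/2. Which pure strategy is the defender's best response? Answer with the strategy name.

Reinforce

If the defender plays Reinforce, the attacker's expected payoff is (1/2)·1 + (1/2)·(-7) = -3.
If the defender plays Withdraw, the attacker's expected payoff is (1/2)·1 + (1/2)·(-4) = -3/2.
The defender minimizes the attacker's payoff; the smallest is -3, so the best response is Reinforce.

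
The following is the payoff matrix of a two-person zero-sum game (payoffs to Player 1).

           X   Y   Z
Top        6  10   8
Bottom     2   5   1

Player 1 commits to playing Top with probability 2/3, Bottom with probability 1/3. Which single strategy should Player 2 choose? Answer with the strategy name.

X

If Player 2 plays X, Player 1's expected payoff is (2/3)·6 + (1/3)·2 = 14/3.
If Player 2 plays Y, Player 1's expected payoff is (2/3)·10 + (1/3)·5 = 25/3.
If Player 2 plays Z, Player 1's expected payoff is (2/3)·8 + (1/3)·1 = 17/3.
Player 2 minimizes Player 1's payoff; the smallest is 14/3, so the best response is X.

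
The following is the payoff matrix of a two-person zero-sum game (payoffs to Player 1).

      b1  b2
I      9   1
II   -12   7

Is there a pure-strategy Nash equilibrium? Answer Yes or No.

Row minima: I → 1, II → -12; maximin = 1.
Column maxima: b1 → 9, b2 → 7; minimax = 7.
1 ≠ 7, so no pure-strategy equilibrium exists.

No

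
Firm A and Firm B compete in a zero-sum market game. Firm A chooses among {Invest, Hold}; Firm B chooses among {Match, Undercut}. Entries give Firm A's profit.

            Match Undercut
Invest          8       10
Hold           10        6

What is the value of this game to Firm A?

26/3

Row minima: Invest → 8, Hold → 6; maximin = 8.
Column maxima: Match → 10, Undercut → 10; minimax = 10.
8 ≠ 10, so there is no saddle point; optimal play is mixed.
Let Firm A play Invest with probability p. Expected payoff against Match: 8p + 10(1−p) = −2p + 10; against Undercut: 10p + 6(1−p) = 4p + 6.
Setting these equal: −2p + 10 = 4p + 6 ⇒ −6p = -4 ⇒ p = 2/3, and the value is (-2)·(2/3) + 10 = 26/3.
For Firm B: with q = P(Match), equating Invest's and Hold's payoffs gives −2q + 10 = 4q + 6 ⇒ q = 2/3.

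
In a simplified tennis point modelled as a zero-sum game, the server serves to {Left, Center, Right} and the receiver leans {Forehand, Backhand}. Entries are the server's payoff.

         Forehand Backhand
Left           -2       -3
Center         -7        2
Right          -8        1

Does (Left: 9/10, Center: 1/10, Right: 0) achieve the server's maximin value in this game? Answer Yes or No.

Yes

Against Forehand this mix gives (9/10)·(-2) + (1/10)·(-7) = -5/2.
Against Backhand this mix gives (9/10)·(-3) + (1/10)·2 = -5/2.
All of the receiver's active replies (Forehand, Backhand) yield -5/2, and no column does worse for the server. The mix makes the receiver indifferent and guarantees -5/2, so it is optimal.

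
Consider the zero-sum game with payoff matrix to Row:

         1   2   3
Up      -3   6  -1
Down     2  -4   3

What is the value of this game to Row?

Row minima: Up → -3, Down → -4; maximin = -3.
Column maxima: 1 → 2, 2 → 6, 3 → 3; minimax = 2.
-3 ≠ 2, so there is no saddle point; optimal play is mixed.
3 is strictly dominated by 1 (it gives Row strictly more in every row), so Column never plays it.
On the remaining 2×2 (Up, Down vs 1, 2):
Let Row play Up with probability p. Expected payoff against 1: (-3)p + 2(1−p) = −5p + 2; against 2: 6p + (-4)(1−p) = 10p − 4.
Setting these equal: −5p + 2 = 10p − 4 ⇒ −15p = -6 ⇒ p = 2/5, and the value is (-5)·(2/5) + 2 = 0.
For Column: with q = P(1), equating Up's and Down's payoffs gives −9q + 6 = 6q − 4 ⇒ q = 2/3.

0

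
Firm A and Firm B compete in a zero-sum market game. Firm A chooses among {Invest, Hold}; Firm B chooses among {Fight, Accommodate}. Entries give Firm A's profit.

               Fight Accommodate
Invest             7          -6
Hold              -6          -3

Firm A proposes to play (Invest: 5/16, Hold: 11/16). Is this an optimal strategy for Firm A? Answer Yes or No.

No

Against Fight this mix gives (5/16)·7 + (11/16)·(-6) = -31/16.
Against Accommodate this mix gives (5/16)·(-6) + (11/16)·(-3) = -63/16.
Firm B will play Accommodate, holding Firm A to -63/16. Shifting weight toward the row that does better against Accommodate would raise this floor (the equalizing mix achieves -57/16 against both Accommodate and Fight), so the proposed strategy is not optimal.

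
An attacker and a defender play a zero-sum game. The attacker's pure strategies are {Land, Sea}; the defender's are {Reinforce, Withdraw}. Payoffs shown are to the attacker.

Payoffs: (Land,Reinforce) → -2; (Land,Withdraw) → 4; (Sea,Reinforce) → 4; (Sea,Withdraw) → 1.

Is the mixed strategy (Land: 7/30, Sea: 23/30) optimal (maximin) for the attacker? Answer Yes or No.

No

Against Reinforce this mix gives (7/30)·(-2) + (23/30)·4 = 13/5.
Against Withdraw this mix gives (7/30)·4 + (23/30)·1 = 17/10.
The defender will play Withdraw, holding the attacker to 17/10. Shifting weight toward the row that does better against Withdraw would raise this floor (the equalizing mix achieves 2 against both Withdraw and Reinforce), so the proposed strategy is not optimal.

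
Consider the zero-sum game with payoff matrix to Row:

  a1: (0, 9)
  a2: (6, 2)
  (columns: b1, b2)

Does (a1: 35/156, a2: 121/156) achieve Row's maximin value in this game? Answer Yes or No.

No

Against b1 this mix gives (35/156)·0 + (121/156)·6 = 121/26.
Against b2 this mix gives (35/156)·9 + (121/156)·2 = 557/156.
Column will play b2, holding Row to 557/156. Shifting weight toward the row that does better against b2 would raise this floor (the equalizing mix achieves 54/13 against both b2 and b1), so the proposed strategy is not optimal.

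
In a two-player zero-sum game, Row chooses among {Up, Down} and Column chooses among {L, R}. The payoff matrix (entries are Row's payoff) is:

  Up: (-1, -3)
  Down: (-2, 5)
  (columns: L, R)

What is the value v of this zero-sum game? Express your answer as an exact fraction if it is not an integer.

-11/9

Row minima: Up → -3, Down → -2; maximin = -2.
Column maxima: L → -1, R → 5; minimax = -1.
-2 ≠ -1, so there is no saddle point; optimal play is mixed.
Let Row play Up with probability p. Expected payoff against L: (-1)p + (-2)(1−p) = p − 2; against R: (-3)p + 5(1−p) = −8p + 5.
Setting these equal: p − 2 = −8p + 5 ⇒ 9p = 7 ⇒ p = 7/9, and the value is (1)·(7/9) − 2 = -11/9.
For Column: with q = P(L), equating Up's and Down's payoffs gives 2q − 3 = −7q + 5 ⇒ q = 8/9.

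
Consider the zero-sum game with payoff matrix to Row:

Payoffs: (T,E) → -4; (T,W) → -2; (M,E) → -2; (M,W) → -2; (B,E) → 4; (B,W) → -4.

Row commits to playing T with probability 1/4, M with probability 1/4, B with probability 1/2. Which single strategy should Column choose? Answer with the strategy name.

If Column plays E, Row's expected payoff is (1/4)·(-4) + (1/4)·(-2) + (1/2)·4 = 1/2.
If Column plays W, Row's expected payoff is (1/4)·(-2) + (1/4)·(-2) + (1/2)·(-4) = -3.
Column minimizes Row's payoff; the smallest is -3, so the best response is W.

W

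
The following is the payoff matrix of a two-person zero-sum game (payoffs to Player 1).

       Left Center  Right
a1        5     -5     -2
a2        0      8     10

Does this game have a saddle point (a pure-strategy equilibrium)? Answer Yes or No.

Row minima: a1 → -5, a2 → 0; maximin = 0.
Column maxima: Left → 5, Center → 8, Right → 10; minimax = 5.
0 ≠ 5, so no pure-strategy equilibrium exists.

No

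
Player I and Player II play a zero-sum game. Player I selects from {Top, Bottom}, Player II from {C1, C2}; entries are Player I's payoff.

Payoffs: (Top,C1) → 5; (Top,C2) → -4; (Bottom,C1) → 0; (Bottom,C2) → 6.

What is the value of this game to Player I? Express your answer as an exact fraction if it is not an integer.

Row minima: Top → -4, Bottom → 0; maximin = 0.
Column maxima: C1 → 5, C2 → 6; minimax = 5.
0 ≠ 5, so there is no saddle point; optimal play is mixed.
Let Player I play Top with probability p. Expected payoff against C1: 5p + 0(1−p) = 5p; against C2: (-4)p + 6(1−p) = −10p + 6.
Setting these equal: 5p = −10p + 6 ⇒ 15p = 6 ⇒ p = 2/5, and the value is (5)·(2/5) = 2.
For Player II: with q = P(C1), equating Top's and Bottom's payoffs gives 9q − 4 = −6q + 6 ⇒ q = 2/3.

2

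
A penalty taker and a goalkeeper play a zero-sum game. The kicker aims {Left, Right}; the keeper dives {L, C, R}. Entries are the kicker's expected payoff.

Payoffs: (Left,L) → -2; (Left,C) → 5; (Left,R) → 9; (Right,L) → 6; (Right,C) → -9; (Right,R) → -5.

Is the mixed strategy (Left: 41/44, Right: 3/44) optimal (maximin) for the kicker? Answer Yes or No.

Against L this mix gives (41/44)·(-2) + (3/44)·6 = -16/11.
Against C this mix gives (41/44)·5 + (3/44)·(-9) = 89/22.
Against R this mix gives (41/44)·9 + (3/44)·(-5) = 177/22.
The keeper will play L, holding the kicker to -16/11. Shifting weight toward the row that does better against L would raise this floor (the equalizing mix achieves 6/11 against both L and C), so the proposed strategy is not optimal.

No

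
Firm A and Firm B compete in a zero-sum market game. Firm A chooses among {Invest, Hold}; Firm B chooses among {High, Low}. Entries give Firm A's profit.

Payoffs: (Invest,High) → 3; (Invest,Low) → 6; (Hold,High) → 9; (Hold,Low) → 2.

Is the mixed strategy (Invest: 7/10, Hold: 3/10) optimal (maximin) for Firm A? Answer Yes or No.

Yes

Against High this mix gives (7/10)·3 + (3/10)·9 = 24/5.
Against Low this mix gives (7/10)·6 + (3/10)·2 = 24/5.
All of Firm B's active replies (High, Low) yield 24/5, and no column does worse for Firm A. The mix makes Firm B indifferent and guarantees 24/5, so it is optimal.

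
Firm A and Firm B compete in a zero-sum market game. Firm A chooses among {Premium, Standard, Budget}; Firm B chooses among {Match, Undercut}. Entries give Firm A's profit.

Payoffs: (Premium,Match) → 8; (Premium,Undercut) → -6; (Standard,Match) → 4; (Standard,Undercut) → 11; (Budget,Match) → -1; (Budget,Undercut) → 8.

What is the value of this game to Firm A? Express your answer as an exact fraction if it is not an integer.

16/3

Row minima: Premium → -6, Standard → 4, Budget → -1; maximin = 4.
Column maxima: Match → 8, Undercut → 11; minimax = 8.
4 ≠ 8, so there is no saddle point; optimal play is mixed.
Budget is strictly dominated by Standard, so Firm A never plays it.
On the remaining 2×2 (Premium, Standard vs Match, Undercut):
Let Firm A play Premium with probability p. Expected payoff against Match: 8p + 4(1−p) = 4p + 4; against Undercut: (-6)p + 11(1−p) = −17p + 11.
Setting these equal: 4p + 4 = −17p + 11 ⇒ 21p = 7 ⇒ p = 1/3, and the value is (4)·(1/3) + 4 = 16/3.
For Firm B: with q = P(Match), equating Premium's and Standard's payoffs gives 14q − 6 = −7q + 11 ⇒ q = 17/21.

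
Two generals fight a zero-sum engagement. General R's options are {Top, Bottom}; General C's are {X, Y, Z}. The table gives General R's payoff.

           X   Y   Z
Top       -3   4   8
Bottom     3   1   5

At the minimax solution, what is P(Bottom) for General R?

7/9

Row minima: Top → -3, Bottom → 1; maximin = 1.
Column maxima: X → 3, Y → 4, Z → 8; minimax = 3.
1 ≠ 3, so there is no saddle point; optimal play is mixed.
Z is strictly dominated by X (it gives General R strictly more in every row), so General C never plays it.
On the remaining 2×2 (Top, Bottom vs X, Y):
Let General R play Top with probability p. Expected payoff against X: (-3)p + 3(1−p) = −6p + 3; against Y: 4p + 1(1−p) = 3p + 1.
Setting these equal: −6p + 3 = 3p + 1 ⇒ −9p = -2 ⇒ p = 2/9, and the value is (-6)·(2/9) + 3 = 5/3.
For General C: with q = P(X), equating Top's and Bottom's payoffs gives −7q + 4 = 2q + 1 ⇒ q = 1/3.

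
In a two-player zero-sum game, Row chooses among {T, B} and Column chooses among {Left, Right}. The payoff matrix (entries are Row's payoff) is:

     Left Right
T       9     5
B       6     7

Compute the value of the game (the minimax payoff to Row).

33/5

Row minima: T → 5, B → 6; maximin = 6.
Column maxima: Left → 9, Right → 7; minimax = 7.
6 ≠ 7, so there is no saddle point; optimal play is mixed.
Let Row play T with probability p. Expected payoff against Left: 9p + 6(1−p) = 3p + 6; against Right: 5p + 7(1−p) = −2p + 7.
Setting these equal: 3p + 6 = −2p + 7 ⇒ 5p = 1 ⇒ p = 1/5, and the value is (3)·(1/5) + 6 = 33/5.
For Column: with q = P(Left), equating T's and B's payoffs gives 4q + 5 = −q + 7 ⇒ q = 2/5.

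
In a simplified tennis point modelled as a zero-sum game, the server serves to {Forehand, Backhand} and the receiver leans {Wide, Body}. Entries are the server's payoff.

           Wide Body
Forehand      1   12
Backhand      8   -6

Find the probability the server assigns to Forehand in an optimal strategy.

Row minima: Forehand → 1, Backhand → -6; maximin = 1.
Column maxima: Wide → 8, Body → 12; minimax = 8.
1 ≠ 8, so there is no saddle point; optimal play is mixed.
Let the server play Forehand with probability p. Expected payoff against Wide: 1p + 8(1−p) = −7p + 8; against Body: 12p + (-6)(1−p) = 18p − 6.
Setting these equal: −7p + 8 = 18p − 6 ⇒ −25p = -14 ⇒ p = 14/25, and the value is (-7)·(14/25) + 8 = 102/25.
For the receiver: with q = P(Wide), equating Forehand's and Backhand's payoffs gives −11q + 12 = 14q − 6 ⇒ q = 18/25.

14/25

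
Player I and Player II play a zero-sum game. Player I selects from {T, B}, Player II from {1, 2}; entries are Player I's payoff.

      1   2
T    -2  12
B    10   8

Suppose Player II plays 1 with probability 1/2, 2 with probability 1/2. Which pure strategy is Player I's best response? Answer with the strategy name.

Expected payoff of T: (1/2)·(-2) + (1/2)·12 = 5.
Expected payoff of B: (1/2)·10 + (1/2)·8 = 9.
The largest is 9, so Player I's best response is B.

B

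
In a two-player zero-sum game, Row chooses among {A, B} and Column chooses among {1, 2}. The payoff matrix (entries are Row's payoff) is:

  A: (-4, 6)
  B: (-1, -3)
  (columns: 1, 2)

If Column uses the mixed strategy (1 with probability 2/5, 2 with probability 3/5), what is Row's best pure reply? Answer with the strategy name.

A

Expected payoff of A: (2/5)·(-4) + (3/5)·6 = 2.
Expected payoff of B: (2/5)·(-1) + (3/5)·(-3) = -11/5.
The largest is 2, so Row's best response is A.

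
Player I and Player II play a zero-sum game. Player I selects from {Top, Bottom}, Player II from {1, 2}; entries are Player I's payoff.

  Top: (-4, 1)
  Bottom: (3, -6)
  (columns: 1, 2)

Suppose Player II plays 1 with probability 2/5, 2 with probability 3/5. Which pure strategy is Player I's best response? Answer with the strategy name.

Top

Expected payoff of Top: (2/5)·(-4) + (3/5)·1 = -1.
Expected payoff of Bottom: (2/5)·3 + (3/5)·(-6) = -12/5.
The largest is -1, so Player I's best response is Top.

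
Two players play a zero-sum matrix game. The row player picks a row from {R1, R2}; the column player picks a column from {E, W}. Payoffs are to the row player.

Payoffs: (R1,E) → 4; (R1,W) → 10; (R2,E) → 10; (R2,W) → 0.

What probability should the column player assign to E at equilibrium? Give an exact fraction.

5/8

Row minima: R1 → 4, R2 → 0; maximin = 4.
Column maxima: E → 10, W → 10; minimax = 10.
4 ≠ 10, so there is no saddle point; optimal play is mixed.
Let the row player play R1 with probability p. Expected payoff against E: 4p + 10(1−p) = −6p + 10; against W: 10p + 0(1−p) = 10p.
Setting these equal: −6p + 10 = 10p ⇒ −16p = -10 ⇒ p = 5/8, and the value is (-6)·(5/8) + 10 = 25/4.
For the column player: with q = P(E), equating R1's and R2's payoffs gives −6q + 10 = 10q ⇒ q = 5/8.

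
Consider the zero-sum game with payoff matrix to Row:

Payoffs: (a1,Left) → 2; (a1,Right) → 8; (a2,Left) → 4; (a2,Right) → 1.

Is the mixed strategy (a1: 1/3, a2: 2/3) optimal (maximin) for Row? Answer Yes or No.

Against Left this mix gives (1/3)·2 + (2/3)·4 = 10/3.
Against Right this mix gives (1/3)·8 + (2/3)·1 = 10/3.
All of Column's active replies (Left, Right) yield 10/3, and no column does worse for Row. The mix makes Column indifferent and guarantees 10/3, so it is optimal.

Yes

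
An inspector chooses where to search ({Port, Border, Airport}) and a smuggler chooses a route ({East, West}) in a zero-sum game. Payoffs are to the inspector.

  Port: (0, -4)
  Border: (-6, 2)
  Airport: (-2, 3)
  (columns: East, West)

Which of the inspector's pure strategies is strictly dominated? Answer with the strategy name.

Border

Airport gives a strictly higher payoff than Border against every column: -2 > -6, 3 > 2.
So Border is strictly dominated and the inspector never plays it.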